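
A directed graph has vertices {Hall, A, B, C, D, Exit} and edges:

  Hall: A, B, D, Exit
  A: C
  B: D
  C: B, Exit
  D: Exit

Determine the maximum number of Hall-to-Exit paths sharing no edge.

Assign every edge capacity 1; by Menger, the answer equals the max flow.
Path Hall→Exit (+1); total 1.
Path Hall→D→Exit (+1); total 2.
Path Hall→A→C→Exit (+1); total 3.
No residual Hall→Exit path; max flow = 3.
Certifying cut of size 3: {D→Exit, Hall→A, Hall→Exit}.

3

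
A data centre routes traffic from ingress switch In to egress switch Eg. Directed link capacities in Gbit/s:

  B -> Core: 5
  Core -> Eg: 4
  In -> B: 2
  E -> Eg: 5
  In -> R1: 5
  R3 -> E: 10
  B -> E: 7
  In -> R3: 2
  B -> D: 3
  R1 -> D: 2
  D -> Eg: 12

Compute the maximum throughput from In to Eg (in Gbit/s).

6

Augment In→R3→E→Eg: bottleneck 2, flow now 2.
Augment In→B→Core→Eg: bottleneck 2, flow now 4.
Augment In→R1→D→Eg: bottleneck 2, flow now 6.
No augmenting path remains; maximum flow = 6.
In the residual graph, reachable from In: {In, R1}.
Min-cut edges: In→R3 (2), In→B (2), R1→D (2); capacity 2 + 2 + 2 = 6.
This cut is saturated, so no flow can exceed 6.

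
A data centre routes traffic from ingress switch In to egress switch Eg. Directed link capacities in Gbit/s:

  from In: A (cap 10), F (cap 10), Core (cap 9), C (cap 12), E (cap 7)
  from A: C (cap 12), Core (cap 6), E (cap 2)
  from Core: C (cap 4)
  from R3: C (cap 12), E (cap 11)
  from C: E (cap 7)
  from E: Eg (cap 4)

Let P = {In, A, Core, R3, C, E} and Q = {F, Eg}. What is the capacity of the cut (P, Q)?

Edges leaving {In, A, Core, R3, C, E}: In→F (10), E→Eg (4).
Cut capacity = 10 + 4 = 14.

14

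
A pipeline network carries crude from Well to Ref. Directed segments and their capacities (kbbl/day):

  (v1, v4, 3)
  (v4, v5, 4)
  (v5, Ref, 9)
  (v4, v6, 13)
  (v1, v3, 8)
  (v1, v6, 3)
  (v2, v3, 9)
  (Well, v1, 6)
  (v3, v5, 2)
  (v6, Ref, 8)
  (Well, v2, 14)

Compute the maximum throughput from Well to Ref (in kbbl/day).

Augment Well→v1→v6→Ref: bottleneck 3, flow now 3.
Augment Well→v1→v3→v5→Ref: bottleneck 2, flow now 5.
Augment Well→v1→v4→v5→Ref: bottleneck 1, flow now 6.
Augment Well→v2→v3→v1→v4→v5→Ref: bottleneck 2, flow now 8. (uses reverse residual edge)
No augmenting path remains; maximum flow = 8.
In the residual graph, reachable from Well: {Well, v2, v3}.
Min-cut edges: Well→v1 (6), v3→v5 (2); capacity 6 + 2 = 8.
This cut is saturated, so no flow can exceed 8.

8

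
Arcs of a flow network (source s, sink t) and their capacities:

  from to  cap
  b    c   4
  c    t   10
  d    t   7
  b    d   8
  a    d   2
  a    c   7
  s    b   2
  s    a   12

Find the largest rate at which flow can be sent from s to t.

Augment s→a→c→t: bottleneck 7, flow now 7.
Augment s→a→d→t: bottleneck 2, flow now 9.
Augment s→b→c→t: bottleneck 2, flow now 11.
No augmenting path remains; maximum flow = 11.
In the residual graph, reachable from s: {s, a}.
Min-cut edges: s→b (2), a→c (7), a→d (2); capacity 2 + 7 + 2 = 11.
This cut is saturated, so no flow can exceed 11.

11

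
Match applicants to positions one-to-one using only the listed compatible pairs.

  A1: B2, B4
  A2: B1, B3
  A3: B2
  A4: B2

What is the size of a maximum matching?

3

Unit-capacity flow: source→left, listed edges, right→sink; max matching = max flow.
Augmenting path A1→B2 (+1); matched 1.
Augmenting path A2→B1 (+1); matched 2.
Augmenting path A3→B2→A1→B4 (+1); matched 3.
No augmenting path remains; maximum matching = 3.
König certificate: {A1, A2, B2} is a vertex cover of size 3 (every listed pair touches it), so no matching can be larger.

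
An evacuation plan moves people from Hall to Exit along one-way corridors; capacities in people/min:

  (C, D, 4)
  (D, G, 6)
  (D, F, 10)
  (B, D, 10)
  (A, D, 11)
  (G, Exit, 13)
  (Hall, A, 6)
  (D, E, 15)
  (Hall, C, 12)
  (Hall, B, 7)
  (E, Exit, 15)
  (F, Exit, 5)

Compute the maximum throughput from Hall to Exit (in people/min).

Augment Hall→A→D→E→Exit: bottleneck 6, flow now 6.
Augment Hall→B→D→E→Exit: bottleneck 7, flow now 13.
Augment Hall→C→D→E→Exit: bottleneck 2, flow now 15.
Augment Hall→C→D→F→Exit: bottleneck 2, flow now 17.
No augmenting path remains; maximum flow = 17.
In the residual graph, reachable from Hall: {Hall, C}.
Min-cut edges: Hall→A (6), Hall→B (7), C→D (4); capacity 6 + 7 + 4 = 17.
This cut is saturated, so no flow can exceed 17.

17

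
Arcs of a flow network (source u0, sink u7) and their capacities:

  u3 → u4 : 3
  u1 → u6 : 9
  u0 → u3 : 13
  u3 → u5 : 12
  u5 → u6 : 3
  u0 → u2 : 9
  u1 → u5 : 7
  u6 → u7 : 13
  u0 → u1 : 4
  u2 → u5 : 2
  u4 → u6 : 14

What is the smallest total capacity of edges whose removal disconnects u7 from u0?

10

Augment u0→u1→u6→u7: bottleneck 4, flow now 4.
Augment u0→u2→u5→u6→u7: bottleneck 2, flow now 6.
Augment u0→u3→u4→u6→u7: bottleneck 3, flow now 9.
Augment u0→u3→u5→u6→u7: bottleneck 1, flow now 10.
No augmenting path remains; maximum flow = 10.
By max-flow min-cut, the minimum cut capacity equals the max flow.
In the residual graph, reachable from u0: {u0, u2, u3, u5}.
Min-cut edges: u0→u1 (4), u3→u4 (3), u5→u6 (3); capacity 4 + 3 + 3 = 10.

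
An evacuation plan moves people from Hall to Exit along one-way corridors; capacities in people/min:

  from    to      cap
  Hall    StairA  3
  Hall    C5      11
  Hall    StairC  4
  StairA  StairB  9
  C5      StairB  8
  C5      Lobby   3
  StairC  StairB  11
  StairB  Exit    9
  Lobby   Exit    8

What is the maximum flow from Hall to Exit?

12

Augment Hall→StairA→StairB→Exit: bottleneck 3, flow now 3.
Augment Hall→C5→StairB→Exit: bottleneck 6, flow now 9.
Augment Hall→C5→Lobby→Exit: bottleneck 3, flow now 12.
No augmenting path remains; maximum flow = 12.
In the residual graph, reachable from Hall: {Hall, StairA, C5, StairC, StairB}.
Min-cut edges: C5→Lobby (3), StairB→Exit (9); capacity 3 + 9 = 12.
This cut is saturated, so no flow can exceed 12.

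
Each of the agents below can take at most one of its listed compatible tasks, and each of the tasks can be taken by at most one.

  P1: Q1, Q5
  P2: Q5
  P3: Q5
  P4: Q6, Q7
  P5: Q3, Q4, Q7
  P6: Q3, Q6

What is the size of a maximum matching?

Unit-capacity flow: source→left, listed edges, right→sink; max matching = max flow.
Augmenting path P1→Q1 (+1); matched 1.
Augmenting path P2→Q5 (+1); matched 2.
Augmenting path P4→Q6 (+1); matched 3.
Augmenting path P5→Q3 (+1); matched 4.
Augmenting path P6→Q3→P5→Q4 (+1); matched 5.
No augmenting path remains; maximum matching = 5.
König certificate: {P1, P4, P5, P6, Q5} is a vertex cover of size 5 (every listed pair touches it), so no matching can be larger.

5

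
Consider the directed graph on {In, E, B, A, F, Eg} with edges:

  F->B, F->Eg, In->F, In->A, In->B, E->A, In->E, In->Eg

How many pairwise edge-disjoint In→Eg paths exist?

Assign every edge capacity 1; by Menger, the answer equals the max flow.
Path In→Eg (+1); total 1.
Path In→F→Eg (+1); total 2.
No residual In→Eg path; max flow = 2.
Certifying cut of size 2: {In→Eg, In→F}.

2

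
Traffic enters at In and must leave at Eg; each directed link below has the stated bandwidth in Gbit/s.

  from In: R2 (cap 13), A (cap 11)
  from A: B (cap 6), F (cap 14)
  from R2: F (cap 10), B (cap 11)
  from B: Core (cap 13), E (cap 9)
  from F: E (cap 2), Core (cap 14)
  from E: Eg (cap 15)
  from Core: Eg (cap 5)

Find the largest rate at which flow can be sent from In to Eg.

Augment In→A→B→E→Eg: bottleneck 6, flow now 6.
Augment In→A→F→E→Eg: bottleneck 2, flow now 8.
Augment In→A→F→Core→Eg: bottleneck 3, flow now 11.
Augment In→R2→B→E→Eg: bottleneck 3, flow now 14.
Augment In→R2→B→Core→Eg: bottleneck 2, flow now 16.
No augmenting path remains; maximum flow = 16.
In the residual graph, reachable from In: {In, A, R2, B, F, Core}.
Min-cut edges: B→E (9), F→E (2), Core→Eg (5); capacity 9 + 2 + 5 = 16.
This cut is saturated, so no flow can exceed 16.

16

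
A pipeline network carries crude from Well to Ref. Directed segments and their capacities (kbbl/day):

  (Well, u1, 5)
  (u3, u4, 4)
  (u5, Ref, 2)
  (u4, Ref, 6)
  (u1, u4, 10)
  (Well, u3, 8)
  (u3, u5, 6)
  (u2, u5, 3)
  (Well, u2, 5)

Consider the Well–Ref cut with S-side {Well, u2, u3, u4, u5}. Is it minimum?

Given cut capacity: 5 + 6 + 2 = 13.
Augment Well→u1→u4→Ref: bottleneck 5, flow now 5.
Augment Well→u2→u5→Ref: bottleneck 2, flow now 7.
Augment Well→u3→u4→Ref: bottleneck 1, flow now 8.
No augmenting path remains; maximum flow = 8.
In the residual graph, reachable from Well: {Well, u1, u2, u3, u4, u5}.
Min-cut edges: u4→Ref (6), u5→Ref (2); capacity 6 + 2 = 8.
Cut capacity 13 exceeds the max flow 8, so it is not minimum.

No — its capacity is 13, but the minimum cut has capacity 8.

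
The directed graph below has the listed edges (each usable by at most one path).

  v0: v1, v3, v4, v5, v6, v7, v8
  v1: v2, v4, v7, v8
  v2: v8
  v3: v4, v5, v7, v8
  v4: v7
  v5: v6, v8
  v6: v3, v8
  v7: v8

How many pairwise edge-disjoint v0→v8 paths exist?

Assign every edge capacity 1; by Menger, the answer equals the max flow.
Path v0→v8 (+1); total 1.
Path v0→v1→v8 (+1); total 2.
Path v0→v3→v8 (+1); total 3.
Path v0→v5→v8 (+1); total 4.
Path v0→v6→v8 (+1); total 5.
Path v0→v7→v8 (+1); total 6.
No residual v0→v8 path; max flow = 6.
Certifying cut of size 6: {v0→v1, v0→v3, v0→v5, v0→v6, v0→v8, v7→v8}.

6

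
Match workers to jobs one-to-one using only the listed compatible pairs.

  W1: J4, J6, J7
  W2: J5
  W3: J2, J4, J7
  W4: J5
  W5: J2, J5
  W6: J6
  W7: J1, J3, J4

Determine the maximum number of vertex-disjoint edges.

6

Unit-capacity flow: source→left, listed edges, right→sink; max matching = max flow.
Augmenting path W1→J4 (+1); matched 1.
Augmenting path W2→J5 (+1); matched 2.
Augmenting path W3→J2 (+1); matched 3.
Augmenting path W6→J6 (+1); matched 4.
Augmenting path W7→J1 (+1); matched 5.
Augmenting path W5→J2→W3→J7 (+1); matched 6.
No augmenting path remains; maximum matching = 6.
König certificate: {W1, W3, W5, W6, W7, J5} is a vertex cover of size 6 (every listed pair touches it), so no matching can be larger.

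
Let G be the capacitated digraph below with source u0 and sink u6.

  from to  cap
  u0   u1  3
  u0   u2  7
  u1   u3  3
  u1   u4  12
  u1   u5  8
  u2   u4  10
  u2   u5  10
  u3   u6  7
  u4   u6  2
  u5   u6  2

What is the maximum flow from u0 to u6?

Augment u0→u1→u3→u6: bottleneck 3, flow now 3.
Augment u0→u2→u4→u6: bottleneck 2, flow now 5.
Augment u0→u2→u5→u6: bottleneck 2, flow now 7.
No augmenting path remains; maximum flow = 7.
In the residual graph, reachable from u0: {u0, u2, u4, u5}.
Min-cut edges: u0→u1 (3), u4→u6 (2), u5→u6 (2); capacity 3 + 2 + 2 = 7.
This cut is saturated, so no flow can exceed 7.

7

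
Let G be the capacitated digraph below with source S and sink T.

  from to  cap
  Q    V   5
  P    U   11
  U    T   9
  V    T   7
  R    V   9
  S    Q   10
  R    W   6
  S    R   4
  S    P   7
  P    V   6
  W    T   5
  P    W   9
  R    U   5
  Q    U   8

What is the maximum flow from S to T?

21

Augment S→P→U→T: bottleneck 7, flow now 7.
Augment S→Q→U→T: bottleneck 2, flow now 9.
Augment S→Q→V→T: bottleneck 5, flow now 14.
Augment S→R→V→T: bottleneck 2, flow now 16.
Augment S→R→W→T: bottleneck 2, flow now 18.
Augment S→Q→U→P→W→T: bottleneck 3, flow now 21. (uses reverse residual edge)
No augmenting path remains; maximum flow = 21.
In the residual graph, reachable from S: {S}.
Min-cut edges: S→P (7), S→Q (10), S→R (4); capacity 7 + 10 + 4 = 21.
This cut is saturated, so no flow can exceed 21.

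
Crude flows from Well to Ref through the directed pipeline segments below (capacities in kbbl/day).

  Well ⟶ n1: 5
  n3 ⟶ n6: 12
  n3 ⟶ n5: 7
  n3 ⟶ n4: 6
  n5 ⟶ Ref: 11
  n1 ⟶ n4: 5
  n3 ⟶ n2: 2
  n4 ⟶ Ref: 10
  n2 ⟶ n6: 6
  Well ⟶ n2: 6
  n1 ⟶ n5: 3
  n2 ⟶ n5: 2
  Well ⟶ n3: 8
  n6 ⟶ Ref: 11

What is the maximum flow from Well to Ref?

19

Augment Well→n1→n4→Ref: bottleneck 5, flow now 5.
Augment Well→n2→n5→Ref: bottleneck 2, flow now 7.
Augment Well→n2→n6→Ref: bottleneck 4, flow now 11.
Augment Well→n3→n4→Ref: bottleneck 5, flow now 16.
Augment Well→n3→n5→Ref: bottleneck 3, flow now 19.
No augmenting path remains; maximum flow = 19.
In the residual graph, reachable from Well: {Well}.
Min-cut edges: Well→n1 (5), Well→n2 (6), Well→n3 (8); capacity 5 + 6 + 8 = 19.
This cut is saturated, so no flow can exceed 19.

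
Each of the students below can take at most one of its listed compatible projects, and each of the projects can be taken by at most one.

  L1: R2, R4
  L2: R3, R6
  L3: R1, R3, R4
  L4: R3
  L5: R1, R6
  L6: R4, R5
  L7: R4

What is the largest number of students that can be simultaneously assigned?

6

Unit-capacity flow: source→left, listed edges, right→sink; max matching = max flow.
Augmenting path L1→R2 (+1); matched 1.
Augmenting path L2→R3 (+1); matched 2.
Augmenting path L3→R1 (+1); matched 3.
Augmenting path L5→R6 (+1); matched 4.
Augmenting path L6→R4 (+1); matched 5.
Augmenting path L7→R4→L6→R5 (+1); matched 6.
No augmenting path remains; maximum matching = 6.
König certificate: {L1, L6, R1, R3, R4, R6} is a vertex cover of size 6 (every listed pair touches it), so no matching can be larger.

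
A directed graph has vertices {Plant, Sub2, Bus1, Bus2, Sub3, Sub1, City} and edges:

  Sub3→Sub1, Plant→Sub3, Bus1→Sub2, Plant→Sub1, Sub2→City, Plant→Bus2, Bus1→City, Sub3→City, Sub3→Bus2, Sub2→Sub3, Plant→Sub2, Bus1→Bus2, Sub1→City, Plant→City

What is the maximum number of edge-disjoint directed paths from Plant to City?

Assign every edge capacity 1; by Menger, the answer equals the max flow.
Path Plant→City (+1); total 1.
Path Plant→Sub2→City (+1); total 2.
Path Plant→Sub3→City (+1); total 3.
Path Plant→Sub1→City (+1); total 4.
No residual Plant→City path; max flow = 4.
Certifying cut of size 4: {Plant→City, Plant→Sub1, Plant→Sub2, Plant→Sub3}.

4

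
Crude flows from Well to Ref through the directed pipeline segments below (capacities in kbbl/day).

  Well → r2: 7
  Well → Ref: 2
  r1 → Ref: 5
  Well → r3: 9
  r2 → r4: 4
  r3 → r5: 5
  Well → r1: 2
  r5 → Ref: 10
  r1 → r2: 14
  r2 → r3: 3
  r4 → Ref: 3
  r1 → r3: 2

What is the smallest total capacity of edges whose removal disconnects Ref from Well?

Augment Well→Ref: bottleneck 2, flow now 2.
Augment Well→r1→Ref: bottleneck 2, flow now 4.
Augment Well→r2→r4→Ref: bottleneck 3, flow now 7.
Augment Well→r3→r5→Ref: bottleneck 5, flow now 12.
No augmenting path remains; maximum flow = 12.
By max-flow min-cut, the minimum cut capacity equals the max flow.
In the residual graph, reachable from Well: {Well, r2, r3, r4}.
Min-cut edges: Well→r1 (2), Well→Ref (2), r3→r5 (5), r4→Ref (3); capacity 2 + 2 + 5 + 3 = 12.

12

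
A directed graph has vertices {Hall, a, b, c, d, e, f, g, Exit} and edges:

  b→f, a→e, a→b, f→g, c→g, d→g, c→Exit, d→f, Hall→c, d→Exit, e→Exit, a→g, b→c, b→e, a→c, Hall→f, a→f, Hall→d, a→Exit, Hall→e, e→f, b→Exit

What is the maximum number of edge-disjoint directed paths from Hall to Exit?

Assign every edge capacity 1; by Menger, the answer equals the max flow.
Path Hall→c→Exit (+1); total 1.
Path Hall→d→Exit (+1); total 2.
Path Hall→e→Exit (+1); total 3.
No residual Hall→Exit path; max flow = 3.
Certifying cut of size 3: {Hall→c, Hall→d, Hall→e}.

3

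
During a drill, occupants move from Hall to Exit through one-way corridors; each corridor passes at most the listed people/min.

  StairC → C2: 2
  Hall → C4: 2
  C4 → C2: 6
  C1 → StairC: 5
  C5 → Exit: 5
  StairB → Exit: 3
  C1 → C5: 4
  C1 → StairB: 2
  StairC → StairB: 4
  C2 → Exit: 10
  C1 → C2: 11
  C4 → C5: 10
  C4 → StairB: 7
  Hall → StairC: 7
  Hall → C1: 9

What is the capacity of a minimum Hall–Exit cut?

16

Augment Hall→StairC→StairB→Exit: bottleneck 3, flow now 3.
Augment Hall→StairC→C2→Exit: bottleneck 2, flow now 5.
Augment Hall→C4→C5→Exit: bottleneck 2, flow now 7.
Augment Hall→C1→C5→Exit: bottleneck 3, flow now 10.
Augment Hall→C1→C2→Exit: bottleneck 6, flow now 16.
No augmenting path remains; maximum flow = 16.
By max-flow min-cut, the minimum cut capacity equals the max flow.
In the residual graph, reachable from Hall: {Hall, StairC, StairB}.
Min-cut edges: Hall→C4 (2), Hall→C1 (9), StairC→C2 (2), StairB→Exit (3); capacity 2 + 9 + 2 + 3 = 16.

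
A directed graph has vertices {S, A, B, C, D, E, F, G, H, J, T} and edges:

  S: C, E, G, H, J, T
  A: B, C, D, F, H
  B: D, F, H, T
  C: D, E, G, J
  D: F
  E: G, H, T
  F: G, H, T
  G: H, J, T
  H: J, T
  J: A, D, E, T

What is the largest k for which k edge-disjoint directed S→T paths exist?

Assign every edge capacity 1; by Menger, the answer equals the max flow.
Path S→T (+1); total 1.
Path S→E→T (+1); total 2.
Path S→G→T (+1); total 3.
Path S→H→T (+1); total 4.
Path S→J→T (+1); total 5.
Path S→C→D→F→T (+1); total 6.
No residual S→T path; max flow = 6.
Certifying cut of size 6: {S→C, S→E, S→G, S→H, S→J, S→T}.

6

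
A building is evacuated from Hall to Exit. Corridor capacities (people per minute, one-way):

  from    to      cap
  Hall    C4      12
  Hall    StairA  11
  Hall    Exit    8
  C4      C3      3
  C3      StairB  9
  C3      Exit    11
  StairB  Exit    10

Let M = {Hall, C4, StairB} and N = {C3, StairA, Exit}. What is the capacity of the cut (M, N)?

32

Edges leaving {Hall, C4, StairB}: Hall→StairA (11), Hall→Exit (8), C4→C3 (3), StairB→Exit (10).
Cut capacity = 11 + 8 + 3 + 10 = 32.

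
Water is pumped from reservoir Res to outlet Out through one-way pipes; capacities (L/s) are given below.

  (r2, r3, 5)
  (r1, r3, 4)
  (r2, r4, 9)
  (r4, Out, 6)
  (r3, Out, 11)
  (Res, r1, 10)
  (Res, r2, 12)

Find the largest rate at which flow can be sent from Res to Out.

Augment Res→r1→r3→Out: bottleneck 4, flow now 4.
Augment Res→r2→r3→Out: bottleneck 5, flow now 9.
Augment Res→r2→r4→Out: bottleneck 6, flow now 15.
No augmenting path remains; maximum flow = 15.
In the residual graph, reachable from Res: {Res, r1, r2, r4}.
Min-cut edges: r1→r3 (4), r2→r3 (5), r4→Out (6); capacity 4 + 5 + 6 = 15.
This cut is saturated, so no flow can exceed 15.

15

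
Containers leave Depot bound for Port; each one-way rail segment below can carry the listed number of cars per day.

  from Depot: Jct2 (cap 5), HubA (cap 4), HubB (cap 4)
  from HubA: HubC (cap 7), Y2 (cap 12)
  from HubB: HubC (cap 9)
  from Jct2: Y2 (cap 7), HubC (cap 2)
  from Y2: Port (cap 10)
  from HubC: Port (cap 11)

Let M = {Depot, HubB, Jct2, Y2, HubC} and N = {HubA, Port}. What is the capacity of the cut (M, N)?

Edges leaving {Depot, HubB, Jct2, Y2, HubC}: Depot→HubA (4), Y2→Port (10), HubC→Port (11).
Cut capacity = 4 + 10 + 11 = 25.

25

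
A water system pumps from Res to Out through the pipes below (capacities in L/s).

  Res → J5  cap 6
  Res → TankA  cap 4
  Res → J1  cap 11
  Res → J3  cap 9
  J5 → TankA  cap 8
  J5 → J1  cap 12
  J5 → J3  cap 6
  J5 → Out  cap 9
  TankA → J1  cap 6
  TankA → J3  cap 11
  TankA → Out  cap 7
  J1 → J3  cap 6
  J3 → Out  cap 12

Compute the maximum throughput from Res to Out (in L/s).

22

Augment Res→J5→Out: bottleneck 6, flow now 6.
Augment Res→TankA→Out: bottleneck 4, flow now 10.
Augment Res→J3→Out: bottleneck 9, flow now 19.
Augment Res→J1→J3→Out: bottleneck 3, flow now 22.
No augmenting path remains; maximum flow = 22.
In the residual graph, reachable from Res: {Res, J1, J3}.
Min-cut edges: Res→J5 (6), Res→TankA (4), J3→Out (12); capacity 6 + 4 + 12 = 22.
This cut is saturated, so no flow can exceed 22.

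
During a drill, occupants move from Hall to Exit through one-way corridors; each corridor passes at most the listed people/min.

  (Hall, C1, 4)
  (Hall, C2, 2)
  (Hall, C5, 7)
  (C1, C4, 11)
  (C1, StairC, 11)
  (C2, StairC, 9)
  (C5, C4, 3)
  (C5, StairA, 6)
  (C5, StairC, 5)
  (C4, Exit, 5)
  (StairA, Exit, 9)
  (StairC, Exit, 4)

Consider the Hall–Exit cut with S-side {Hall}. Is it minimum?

Yes — it is a minimum cut (capacity 13).

Given cut capacity: 4 + 2 + 7 = 13.
Augment Hall→C1→C4→Exit: bottleneck 4, flow now 4.
Augment Hall→C2→StairC→Exit: bottleneck 2, flow now 6.
Augment Hall→C5→C4→Exit: bottleneck 1, flow now 7.
Augment Hall→C5→StairA→Exit: bottleneck 6, flow now 13.
No augmenting path remains; maximum flow = 13.
Cut capacity 13 equals the max flow, so it is a minimum cut.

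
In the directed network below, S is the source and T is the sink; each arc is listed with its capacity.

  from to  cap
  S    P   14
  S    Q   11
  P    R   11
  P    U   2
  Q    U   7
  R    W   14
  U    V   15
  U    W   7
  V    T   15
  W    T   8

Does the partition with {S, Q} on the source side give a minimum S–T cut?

Given cut capacity: 14 + 7 = 21.
Augment S→P→R→W→T: bottleneck 8, flow now 8.
Augment S→P→U→V→T: bottleneck 2, flow now 10.
Augment S→Q→U→V→T: bottleneck 7, flow now 17.
No augmenting path remains; maximum flow = 17.
In the residual graph, reachable from S: {S, P, Q, R, W}.
Min-cut edges: P→U (2), Q→U (7), W→T (8); capacity 2 + 7 + 8 = 17.
Cut capacity 21 exceeds the max flow 17, so it is not minimum.

No — its capacity is 21, but the minimum cut has capacity 17.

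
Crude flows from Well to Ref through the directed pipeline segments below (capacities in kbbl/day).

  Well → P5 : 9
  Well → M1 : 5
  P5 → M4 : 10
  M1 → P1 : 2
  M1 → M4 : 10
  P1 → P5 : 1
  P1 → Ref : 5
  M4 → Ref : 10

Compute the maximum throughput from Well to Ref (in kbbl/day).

12

Augment Well→P5→M4→Ref: bottleneck 9, flow now 9.
Augment Well→M1→P1→Ref: bottleneck 2, flow now 11.
Augment Well→M1→M4→Ref: bottleneck 1, flow now 12.
No augmenting path remains; maximum flow = 12.
In the residual graph, reachable from Well: {Well, P5, M1, M4}.
Min-cut edges: M1→P1 (2), M4→Ref (10); capacity 2 + 10 = 12.
This cut is saturated, so no flow can exceed 12.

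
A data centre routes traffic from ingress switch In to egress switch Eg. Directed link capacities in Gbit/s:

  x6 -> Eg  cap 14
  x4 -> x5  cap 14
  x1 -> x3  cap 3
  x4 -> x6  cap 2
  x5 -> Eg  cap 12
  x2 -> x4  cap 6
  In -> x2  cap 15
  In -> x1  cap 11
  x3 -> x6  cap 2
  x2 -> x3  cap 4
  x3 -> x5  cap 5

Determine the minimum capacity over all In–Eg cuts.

13

Augment In→x1→x3→x5→Eg: bottleneck 3, flow now 3.
Augment In→x2→x3→x5→Eg: bottleneck 2, flow now 5.
Augment In→x2→x3→x6→Eg: bottleneck 2, flow now 7.
Augment In→x2→x4→x5→Eg: bottleneck 6, flow now 13.
No augmenting path remains; maximum flow = 13.
By max-flow min-cut, the minimum cut capacity equals the max flow.
In the residual graph, reachable from In: {In, x1, x2}.
Min-cut edges: x1→x3 (3), x2→x3 (4), x2→x4 (6); capacity 3 + 4 + 6 = 13.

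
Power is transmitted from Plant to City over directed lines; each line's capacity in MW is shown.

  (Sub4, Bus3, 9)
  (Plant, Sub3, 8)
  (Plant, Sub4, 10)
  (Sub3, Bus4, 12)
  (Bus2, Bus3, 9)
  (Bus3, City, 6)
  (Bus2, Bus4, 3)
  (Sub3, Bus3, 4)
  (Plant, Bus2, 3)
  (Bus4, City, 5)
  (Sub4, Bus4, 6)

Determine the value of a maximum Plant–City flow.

Augment Plant→Sub4→Bus4→City: bottleneck 5, flow now 5.
Augment Plant→Sub4→Bus3→City: bottleneck 5, flow now 10.
Augment Plant→Bus2→Bus3→City: bottleneck 1, flow now 11.
No augmenting path remains; maximum flow = 11.
In the residual graph, reachable from Plant: {Plant, Sub4, Bus2, Sub3, Bus4, Bus3}.
Min-cut edges: Bus4→City (5), Bus3→City (6); capacity 5 + 6 = 11.
This cut is saturated, so no flow can exceed 11.

11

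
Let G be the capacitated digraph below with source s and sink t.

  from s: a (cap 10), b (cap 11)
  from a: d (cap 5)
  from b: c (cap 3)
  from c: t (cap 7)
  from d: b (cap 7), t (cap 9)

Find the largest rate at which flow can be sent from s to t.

Augment s→a→d→t: bottleneck 5, flow now 5.
Augment s→b→c→t: bottleneck 3, flow now 8.
No augmenting path remains; maximum flow = 8.
In the residual graph, reachable from s: {s, a, b}.
Min-cut edges: a→d (5), b→c (3); capacity 5 + 3 = 8.
This cut is saturated, so no flow can exceed 8.

8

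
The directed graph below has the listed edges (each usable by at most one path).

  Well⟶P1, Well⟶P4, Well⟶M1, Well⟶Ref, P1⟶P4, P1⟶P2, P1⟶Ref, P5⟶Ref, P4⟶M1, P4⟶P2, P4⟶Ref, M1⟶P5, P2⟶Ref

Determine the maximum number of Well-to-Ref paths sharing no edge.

Assign every edge capacity 1; by Menger, the answer equals the max flow.
Path Well→Ref (+1); total 1.
Path Well→P1→Ref (+1); total 2.
Path Well→P4→Ref (+1); total 3.
Path Well→M1→P5→Ref (+1); total 4.
No residual Well→Ref path; max flow = 4.
Certifying cut of size 4: {Well→M1, Well→P1, Well→P4, Well→Ref}.

4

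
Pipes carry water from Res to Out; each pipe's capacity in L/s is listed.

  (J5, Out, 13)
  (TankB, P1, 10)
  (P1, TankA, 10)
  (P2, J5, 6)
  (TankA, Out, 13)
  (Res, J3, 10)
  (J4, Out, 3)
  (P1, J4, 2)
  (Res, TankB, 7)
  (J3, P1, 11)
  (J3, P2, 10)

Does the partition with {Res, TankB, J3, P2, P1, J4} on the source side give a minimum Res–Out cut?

Given cut capacity: 6 + 10 + 3 = 19.
Augment Res→TankB→P1→J4→Out: bottleneck 2, flow now 2.
Augment Res→TankB→P1→TankA→Out: bottleneck 5, flow now 7.
Augment Res→J3→P2→J5→Out: bottleneck 6, flow now 13.
Augment Res→J3→P1→TankA→Out: bottleneck 4, flow now 17.
No augmenting path remains; maximum flow = 17.
In the residual graph, reachable from Res: {Res}.
Min-cut edges: Res→TankB (7), Res→J3 (10); capacity 7 + 10 = 17.
Cut capacity 19 exceeds the max flow 17, so it is not minimum.

No — its capacity is 19, but the minimum cut has capacity 17.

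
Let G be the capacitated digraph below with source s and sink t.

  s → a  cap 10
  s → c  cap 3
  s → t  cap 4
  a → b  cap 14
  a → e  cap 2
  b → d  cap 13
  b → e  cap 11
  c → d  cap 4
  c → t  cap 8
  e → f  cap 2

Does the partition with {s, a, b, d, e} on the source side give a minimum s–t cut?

No — its capacity is 9, but the minimum cut has capacity 7.

Given cut capacity: 3 + 4 + 2 = 9.
Augment s→t: bottleneck 4, flow now 4.
Augment s→c→t: bottleneck 3, flow now 7.
No augmenting path remains; maximum flow = 7.
In the residual graph, reachable from s: {s, a, b, d, e, f}.
Min-cut edges: s→c (3), s→t (4); capacity 3 + 4 = 7.
Cut capacity 9 exceeds the max flow 7, so it is not minimum.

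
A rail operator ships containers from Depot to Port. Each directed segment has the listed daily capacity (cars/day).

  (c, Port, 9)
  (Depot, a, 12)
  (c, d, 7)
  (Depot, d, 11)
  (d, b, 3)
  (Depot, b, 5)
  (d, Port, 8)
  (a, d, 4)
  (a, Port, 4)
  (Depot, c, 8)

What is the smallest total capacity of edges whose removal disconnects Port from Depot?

20

Augment Depot→a→Port: bottleneck 4, flow now 4.
Augment Depot→c→Port: bottleneck 8, flow now 12.
Augment Depot→d→Port: bottleneck 8, flow now 20.
No augmenting path remains; maximum flow = 20.
By max-flow min-cut, the minimum cut capacity equals the max flow.
In the residual graph, reachable from Depot: {Depot, a, b, d}.
Min-cut edges: Depot→c (8), a→Port (4), d→Port (8); capacity 8 + 4 + 8 = 20.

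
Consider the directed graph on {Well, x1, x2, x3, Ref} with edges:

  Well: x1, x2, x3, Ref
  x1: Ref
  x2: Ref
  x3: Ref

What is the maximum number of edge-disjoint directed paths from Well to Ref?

Assign every edge capacity 1; by Menger, the answer equals the max flow.
Path Well→Ref (+1); total 1.
Path Well→x1→Ref (+1); total 2.
Path Well→x2→Ref (+1); total 3.
Path Well→x3→Ref (+1); total 4.
No residual Well→Ref path; max flow = 4.
Certifying cut of size 4: {Well→Ref, Well→x1, Well→x2, Well→x3}.

4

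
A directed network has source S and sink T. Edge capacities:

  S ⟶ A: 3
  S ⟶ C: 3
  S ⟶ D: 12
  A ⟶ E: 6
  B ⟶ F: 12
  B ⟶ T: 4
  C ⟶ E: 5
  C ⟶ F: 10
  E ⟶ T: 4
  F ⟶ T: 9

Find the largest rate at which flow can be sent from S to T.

6

Augment S→A→E→T: bottleneck 3, flow now 3.
Augment S→C→E→T: bottleneck 1, flow now 4.
Augment S→C→F→T: bottleneck 2, flow now 6.
No augmenting path remains; maximum flow = 6.
In the residual graph, reachable from S: {S, D}.
Min-cut edges: S→A (3), S→C (3); capacity 3 + 3 = 6.
This cut is saturated, so no flow can exceed 6.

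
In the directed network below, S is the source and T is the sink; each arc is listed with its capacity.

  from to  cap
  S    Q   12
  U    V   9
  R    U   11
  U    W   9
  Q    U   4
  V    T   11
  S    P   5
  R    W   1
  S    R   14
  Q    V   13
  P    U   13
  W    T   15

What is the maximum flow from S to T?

Augment S→Q→V→T: bottleneck 11, flow now 11.
Augment S→R→W→T: bottleneck 1, flow now 12.
Augment S→P→U→W→T: bottleneck 5, flow now 17.
Augment S→Q→U→W→T: bottleneck 1, flow now 18.
Augment S→R→U→W→T: bottleneck 3, flow now 21.
No augmenting path remains; maximum flow = 21.
In the residual graph, reachable from S: {S, P, Q, R, U, V}.
Min-cut edges: R→W (1), U→W (9), V→T (11); capacity 1 + 9 + 11 = 21.
This cut is saturated, so no flow can exceed 21.

21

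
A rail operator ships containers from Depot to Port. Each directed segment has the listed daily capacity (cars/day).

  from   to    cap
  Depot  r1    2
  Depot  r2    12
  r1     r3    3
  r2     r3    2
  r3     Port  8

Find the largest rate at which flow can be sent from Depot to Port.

4

Augment Depot→r1→r3→Port: bottleneck 2, flow now 2.
Augment Depot→r2→r3→Port: bottleneck 2, flow now 4.
No augmenting path remains; maximum flow = 4.
In the residual graph, reachable from Depot: {Depot, r2}.
Min-cut edges: Depot→r1 (2), r2→r3 (2); capacity 2 + 2 = 4.
This cut is saturated, so no flow can exceed 4.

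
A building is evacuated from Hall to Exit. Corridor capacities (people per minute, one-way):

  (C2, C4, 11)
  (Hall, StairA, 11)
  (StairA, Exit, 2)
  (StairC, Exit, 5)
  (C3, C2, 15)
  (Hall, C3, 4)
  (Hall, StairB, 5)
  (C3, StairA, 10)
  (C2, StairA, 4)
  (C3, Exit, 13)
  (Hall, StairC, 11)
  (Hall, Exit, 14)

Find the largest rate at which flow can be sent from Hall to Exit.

Augment Hall→Exit: bottleneck 14, flow now 14.
Augment Hall→C3→Exit: bottleneck 4, flow now 18.
Augment Hall→StairC→Exit: bottleneck 5, flow now 23.
Augment Hall→StairA→Exit: bottleneck 2, flow now 25.
No augmenting path remains; maximum flow = 25.
In the residual graph, reachable from Hall: {Hall, StairC, StairB, StairA}.
Min-cut edges: Hall→C3 (4), Hall→Exit (14), StairC→Exit (5), StairA→Exit (2); capacity 4 + 14 + 5 + 2 = 25.
This cut is saturated, so no flow can exceed 25.

25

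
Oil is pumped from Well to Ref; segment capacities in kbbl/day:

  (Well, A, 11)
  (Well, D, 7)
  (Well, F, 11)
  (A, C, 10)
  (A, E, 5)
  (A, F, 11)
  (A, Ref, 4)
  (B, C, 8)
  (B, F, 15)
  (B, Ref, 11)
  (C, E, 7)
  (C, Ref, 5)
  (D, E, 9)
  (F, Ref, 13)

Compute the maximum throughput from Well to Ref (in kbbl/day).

Augment Well→A→Ref: bottleneck 4, flow now 4.
Augment Well→F→Ref: bottleneck 11, flow now 15.
Augment Well→A→C→Ref: bottleneck 5, flow now 20.
Augment Well→A→F→Ref: bottleneck 2, flow now 22.
No augmenting path remains; maximum flow = 22.
In the residual graph, reachable from Well: {Well, D, E}.
Min-cut edges: Well→A (11), Well→F (11); capacity 11 + 11 = 22.
This cut is saturated, so no flow can exceed 22.

22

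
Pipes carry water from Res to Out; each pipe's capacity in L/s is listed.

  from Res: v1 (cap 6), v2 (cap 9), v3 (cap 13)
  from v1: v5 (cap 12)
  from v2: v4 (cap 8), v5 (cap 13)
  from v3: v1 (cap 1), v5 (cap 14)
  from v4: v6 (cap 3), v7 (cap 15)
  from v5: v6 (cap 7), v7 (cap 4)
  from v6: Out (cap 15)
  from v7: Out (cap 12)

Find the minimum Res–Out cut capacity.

Augment Res→v1→v5→v6→Out: bottleneck 6, flow now 6.
Augment Res→v2→v4→v6→Out: bottleneck 3, flow now 9.
Augment Res→v2→v4→v7→Out: bottleneck 5, flow now 14.
Augment Res→v2→v5→v6→Out: bottleneck 1, flow now 15.
Augment Res→v3→v5→v7→Out: bottleneck 4, flow now 19.
No augmenting path remains; maximum flow = 19.
By max-flow min-cut, the minimum cut capacity equals the max flow.
In the residual graph, reachable from Res: {Res, v1, v2, v3, v5}.
Min-cut edges: v2→v4 (8), v5→v6 (7), v5→v7 (4); capacity 8 + 7 + 4 = 19.

19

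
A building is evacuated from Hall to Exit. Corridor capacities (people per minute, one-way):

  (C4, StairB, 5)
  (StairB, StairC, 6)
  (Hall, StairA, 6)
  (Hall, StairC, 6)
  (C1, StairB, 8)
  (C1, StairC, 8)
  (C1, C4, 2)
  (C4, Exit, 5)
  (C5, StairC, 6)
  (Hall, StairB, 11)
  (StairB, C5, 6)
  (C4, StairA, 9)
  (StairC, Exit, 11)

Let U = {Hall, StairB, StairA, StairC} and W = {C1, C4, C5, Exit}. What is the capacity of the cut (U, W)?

Edges leaving {Hall, StairB, StairA, StairC}: StairB→C5 (6), StairC→Exit (11).
Cut capacity = 6 + 11 = 17.

17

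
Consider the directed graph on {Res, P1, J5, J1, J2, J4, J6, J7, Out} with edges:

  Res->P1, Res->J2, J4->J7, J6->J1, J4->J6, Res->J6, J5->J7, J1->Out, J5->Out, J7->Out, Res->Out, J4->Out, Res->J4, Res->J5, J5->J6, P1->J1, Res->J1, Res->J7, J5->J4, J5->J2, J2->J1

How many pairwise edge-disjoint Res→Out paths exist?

5

Assign every edge capacity 1; by Menger, the answer equals the max flow.
Path Res→Out (+1); total 1.
Path Res→J5→Out (+1); total 2.
Path Res→J1→Out (+1); total 3.
Path Res→J4→Out (+1); total 4.
Path Res→J7→Out (+1); total 5.
No residual Res→Out path; max flow = 5.
Certifying cut of size 5: {J1→Out, Res→J4, Res→J5, Res→J7, Res→Out}.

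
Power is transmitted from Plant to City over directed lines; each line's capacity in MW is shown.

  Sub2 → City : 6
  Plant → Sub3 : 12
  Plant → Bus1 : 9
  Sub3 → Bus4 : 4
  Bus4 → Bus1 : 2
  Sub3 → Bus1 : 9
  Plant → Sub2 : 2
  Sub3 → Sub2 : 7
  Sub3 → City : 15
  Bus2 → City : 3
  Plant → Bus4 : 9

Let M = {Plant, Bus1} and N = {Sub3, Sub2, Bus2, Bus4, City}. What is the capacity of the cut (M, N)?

23

Edges leaving {Plant, Bus1}: Plant→Sub3 (12), Plant→Sub2 (2), Plant→Bus4 (9).
Cut capacity = 12 + 2 + 9 = 23.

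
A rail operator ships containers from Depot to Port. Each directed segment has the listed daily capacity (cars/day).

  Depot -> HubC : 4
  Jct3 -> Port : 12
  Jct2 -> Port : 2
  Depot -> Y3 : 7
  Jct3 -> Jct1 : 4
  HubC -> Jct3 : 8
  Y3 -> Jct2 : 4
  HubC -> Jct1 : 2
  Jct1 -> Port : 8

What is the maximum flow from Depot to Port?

Augment Depot→Y3→Jct2→Port: bottleneck 2, flow now 2.
Augment Depot→HubC→Jct1→Port: bottleneck 2, flow now 4.
Augment Depot→HubC→Jct3→Port: bottleneck 2, flow now 6.
No augmenting path remains; maximum flow = 6.
In the residual graph, reachable from Depot: {Depot, Y3, Jct2}.
Min-cut edges: Depot→HubC (4), Jct2→Port (2); capacity 4 + 2 = 6.
This cut is saturated, so no flow can exceed 6.

6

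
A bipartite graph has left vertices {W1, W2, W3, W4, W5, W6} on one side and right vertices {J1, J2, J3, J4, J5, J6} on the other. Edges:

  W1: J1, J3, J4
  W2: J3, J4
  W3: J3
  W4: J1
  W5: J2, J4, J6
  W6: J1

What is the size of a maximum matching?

4

Unit-capacity flow: source→left, listed edges, right→sink; max matching = max flow.
Augmenting path W1→J1 (+1); matched 1.
Augmenting path W2→J3 (+1); matched 2.
Augmenting path W5→J2 (+1); matched 3.
Augmenting path W3→J3→W2→J4 (+1); matched 4.
No augmenting path remains; maximum matching = 4.
König certificate: {W5, J1, J3, J4} is a vertex cover of size 4 (every listed pair touches it), so no matching can be larger.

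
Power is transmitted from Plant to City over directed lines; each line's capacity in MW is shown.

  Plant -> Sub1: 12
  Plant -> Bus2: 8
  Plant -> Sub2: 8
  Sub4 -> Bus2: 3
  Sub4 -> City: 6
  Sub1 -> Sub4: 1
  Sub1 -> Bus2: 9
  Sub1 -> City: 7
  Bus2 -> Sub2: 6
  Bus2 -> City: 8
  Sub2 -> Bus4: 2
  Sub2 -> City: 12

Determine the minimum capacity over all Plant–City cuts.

28

Augment Plant→Sub1→City: bottleneck 7, flow now 7.
Augment Plant→Bus2→City: bottleneck 8, flow now 15.
Augment Plant→Sub2→City: bottleneck 8, flow now 23.
Augment Plant→Sub1→Sub4→City: bottleneck 1, flow now 24.
Augment Plant→Sub1→Bus2→Sub2→City: bottleneck 4, flow now 28.
No augmenting path remains; maximum flow = 28.
By max-flow min-cut, the minimum cut capacity equals the max flow.
In the residual graph, reachable from Plant: {Plant}.
Min-cut edges: Plant→Sub1 (12), Plant→Bus2 (8), Plant→Sub2 (8); capacity 12 + 8 + 8 = 28.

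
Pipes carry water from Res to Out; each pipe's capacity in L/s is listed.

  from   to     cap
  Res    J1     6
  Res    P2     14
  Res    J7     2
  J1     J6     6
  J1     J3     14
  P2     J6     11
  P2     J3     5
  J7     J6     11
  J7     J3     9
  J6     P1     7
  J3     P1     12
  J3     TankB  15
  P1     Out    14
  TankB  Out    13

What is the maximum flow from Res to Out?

Augment Res→J1→J6→P1→Out: bottleneck 6, flow now 6.
Augment Res→P2→J6→P1→Out: bottleneck 1, flow now 7.
Augment Res→P2→J3→P1→Out: bottleneck 5, flow now 12.
Augment Res→J7→J3→P1→Out: bottleneck 2, flow now 14.
Augment Res→P2→J6→J1→J3→TankB→Out: bottleneck 6, flow now 20. (uses reverse residual edge)
No augmenting path remains; maximum flow = 20.
In the residual graph, reachable from Res: {Res, P2, J6}.
Min-cut edges: Res→J1 (6), Res→J7 (2), P2→J3 (5), J6→P1 (7); capacity 6 + 2 + 5 + 7 = 20.
This cut is saturated, so no flow can exceed 20.

20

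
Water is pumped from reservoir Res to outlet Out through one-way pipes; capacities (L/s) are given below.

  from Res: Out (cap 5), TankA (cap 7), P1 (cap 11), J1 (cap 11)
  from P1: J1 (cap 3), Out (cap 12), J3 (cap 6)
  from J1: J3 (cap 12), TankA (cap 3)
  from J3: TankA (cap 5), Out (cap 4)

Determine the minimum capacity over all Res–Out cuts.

Augment Res→Out: bottleneck 5, flow now 5.
Augment Res→P1→Out: bottleneck 11, flow now 16.
Augment Res→J1→J3→Out: bottleneck 4, flow now 20.
No augmenting path remains; maximum flow = 20.
By max-flow min-cut, the minimum cut capacity equals the max flow.
In the residual graph, reachable from Res: {Res, J1, J3, TankA}.
Min-cut edges: Res→P1 (11), Res→Out (5), J3→Out (4); capacity 11 + 5 + 4 = 20.

20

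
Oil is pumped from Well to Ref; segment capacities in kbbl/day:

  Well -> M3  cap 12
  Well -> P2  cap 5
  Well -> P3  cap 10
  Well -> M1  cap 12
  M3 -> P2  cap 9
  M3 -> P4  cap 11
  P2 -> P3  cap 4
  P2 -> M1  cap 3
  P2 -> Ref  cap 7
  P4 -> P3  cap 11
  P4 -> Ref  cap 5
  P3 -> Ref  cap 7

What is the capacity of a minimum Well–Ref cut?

Augment Well→P2→Ref: bottleneck 5, flow now 5.
Augment Well→P3→Ref: bottleneck 7, flow now 12.
Augment Well→M3→P2→Ref: bottleneck 2, flow now 14.
Augment Well→M3→P4→Ref: bottleneck 5, flow now 19.
No augmenting path remains; maximum flow = 19.
By max-flow min-cut, the minimum cut capacity equals the max flow.
In the residual graph, reachable from Well: {Well, M3, P2, P4, P3, M1}.
Min-cut edges: P2→Ref (7), P4→Ref (5), P3→Ref (7); capacity 7 + 5 + 7 = 19.

19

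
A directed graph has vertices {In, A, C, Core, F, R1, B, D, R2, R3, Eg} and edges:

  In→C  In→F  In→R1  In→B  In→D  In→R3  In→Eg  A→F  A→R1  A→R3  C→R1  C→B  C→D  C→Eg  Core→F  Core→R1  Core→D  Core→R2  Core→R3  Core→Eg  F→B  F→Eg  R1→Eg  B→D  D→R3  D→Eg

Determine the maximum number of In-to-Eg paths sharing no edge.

5

Assign every edge capacity 1; by Menger, the answer equals the max flow.
Path In→Eg (+1); total 1.
Path In→C→Eg (+1); total 2.
Path In→F→Eg (+1); total 3.
Path In→R1→Eg (+1); total 4.
Path In→D→Eg (+1); total 5.
No residual In→Eg path; max flow = 5.
Certifying cut of size 5: {D→Eg, In→C, In→Eg, In→F, In→R1}.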